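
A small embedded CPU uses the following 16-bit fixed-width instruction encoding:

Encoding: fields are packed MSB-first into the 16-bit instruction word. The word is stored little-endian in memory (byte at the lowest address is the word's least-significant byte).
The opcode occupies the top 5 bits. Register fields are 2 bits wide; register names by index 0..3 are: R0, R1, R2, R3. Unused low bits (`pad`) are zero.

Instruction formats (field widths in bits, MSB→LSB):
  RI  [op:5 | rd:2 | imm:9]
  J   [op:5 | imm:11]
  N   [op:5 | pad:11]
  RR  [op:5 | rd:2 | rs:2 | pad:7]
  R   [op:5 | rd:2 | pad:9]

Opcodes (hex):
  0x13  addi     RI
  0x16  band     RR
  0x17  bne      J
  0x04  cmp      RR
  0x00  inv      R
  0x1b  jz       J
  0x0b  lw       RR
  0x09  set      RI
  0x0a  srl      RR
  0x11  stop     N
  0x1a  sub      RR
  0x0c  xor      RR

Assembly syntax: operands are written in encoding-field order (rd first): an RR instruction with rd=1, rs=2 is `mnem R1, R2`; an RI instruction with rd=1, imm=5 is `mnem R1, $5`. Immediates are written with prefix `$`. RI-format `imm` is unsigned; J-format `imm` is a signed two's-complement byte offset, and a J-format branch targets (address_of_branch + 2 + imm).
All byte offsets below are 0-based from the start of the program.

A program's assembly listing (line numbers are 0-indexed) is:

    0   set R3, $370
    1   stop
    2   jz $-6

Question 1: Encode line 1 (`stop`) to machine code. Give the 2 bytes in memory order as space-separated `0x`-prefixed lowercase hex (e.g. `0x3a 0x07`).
0x00 0x88

line 1 (stop): pack op=0x11:5|pad=0:11 = 0x8800; little→ 00 88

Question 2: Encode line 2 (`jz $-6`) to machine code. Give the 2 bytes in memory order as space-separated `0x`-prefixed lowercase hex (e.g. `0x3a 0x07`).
0xfa 0xdf

line 2 (jz): pack op=0x1b:5|imm=-6:11 = 0xdffa; little→ fa df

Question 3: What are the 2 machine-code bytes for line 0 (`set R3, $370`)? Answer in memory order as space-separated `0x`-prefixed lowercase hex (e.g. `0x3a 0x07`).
L0: set op=0x9:5|rd=3:2|imm=370:9 ⇒ 0x4f72 ⇒ little 72 4f

0x72 0x4f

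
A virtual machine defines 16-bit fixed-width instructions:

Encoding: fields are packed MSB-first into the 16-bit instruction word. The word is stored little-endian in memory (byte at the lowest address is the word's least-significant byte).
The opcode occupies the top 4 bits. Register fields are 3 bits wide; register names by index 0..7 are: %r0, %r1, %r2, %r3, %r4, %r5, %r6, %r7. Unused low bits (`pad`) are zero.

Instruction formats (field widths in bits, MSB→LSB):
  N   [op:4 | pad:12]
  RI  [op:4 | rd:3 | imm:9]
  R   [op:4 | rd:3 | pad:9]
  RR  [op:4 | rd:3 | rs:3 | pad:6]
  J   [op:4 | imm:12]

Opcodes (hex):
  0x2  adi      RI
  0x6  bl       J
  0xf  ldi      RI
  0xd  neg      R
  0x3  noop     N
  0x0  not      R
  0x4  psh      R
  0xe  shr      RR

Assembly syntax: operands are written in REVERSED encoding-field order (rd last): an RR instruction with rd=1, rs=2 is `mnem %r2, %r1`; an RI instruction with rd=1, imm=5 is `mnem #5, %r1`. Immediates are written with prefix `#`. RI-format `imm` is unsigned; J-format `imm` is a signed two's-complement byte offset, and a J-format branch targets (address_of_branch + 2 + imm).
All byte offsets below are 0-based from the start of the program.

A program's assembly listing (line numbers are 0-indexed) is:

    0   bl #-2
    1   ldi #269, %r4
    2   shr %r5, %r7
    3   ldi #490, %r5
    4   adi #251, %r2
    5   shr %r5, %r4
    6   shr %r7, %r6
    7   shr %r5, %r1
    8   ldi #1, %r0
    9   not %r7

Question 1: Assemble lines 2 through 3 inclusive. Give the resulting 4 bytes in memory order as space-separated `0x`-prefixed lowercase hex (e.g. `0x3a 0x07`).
line 2 (shr): pack op=0xe:4|rd=7:3|rs=5:3|pad=0:6 = 0xef40; little→ 40 ef
line 3 (ldi): pack op=0xf:4|rd=5:3|imm=490:9 = 0xfbea; little→ ea fb

0x40 0xef 0xea 0xfb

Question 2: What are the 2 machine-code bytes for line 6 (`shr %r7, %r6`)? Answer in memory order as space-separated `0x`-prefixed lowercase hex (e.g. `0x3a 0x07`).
0xc0 0xed

L6: shr op=0xe:4|rd=6:3|rs=7:3|pad=0:6 ⇒ 0xedc0 ⇒ little c0 ed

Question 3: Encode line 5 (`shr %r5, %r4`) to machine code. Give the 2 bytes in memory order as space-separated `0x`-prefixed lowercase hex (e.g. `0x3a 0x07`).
0x40 0xe9

line 5 (shr): pack op=0xe:4|rd=4:3|rs=5:3|pad=0:6 = 0xe940; little→ 40 e9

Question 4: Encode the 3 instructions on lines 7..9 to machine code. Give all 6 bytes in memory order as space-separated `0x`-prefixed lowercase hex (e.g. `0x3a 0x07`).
0x40 0xe3 0x01 0xf0 0x00 0x0e

line 7 (shr): pack op=0xe:4|rd=1:3|rs=5:3|pad=0:6 = 0xe340; little→ 40 e3
line 8 (ldi): pack op=0xf:4|rd=0:3|imm=1:9 = 0xf001; little→ 01 f0
line 9 (not): pack op=0x0:4|rd=7:3|pad=0:9 = 0x0e00; little→ 00 0e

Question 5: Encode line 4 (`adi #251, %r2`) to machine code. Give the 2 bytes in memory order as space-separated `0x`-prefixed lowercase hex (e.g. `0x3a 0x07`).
0xfb 0x24

4. adi fields op=0x2:4|rd=2:3|imm=251:9 → word 24fbh → fb 24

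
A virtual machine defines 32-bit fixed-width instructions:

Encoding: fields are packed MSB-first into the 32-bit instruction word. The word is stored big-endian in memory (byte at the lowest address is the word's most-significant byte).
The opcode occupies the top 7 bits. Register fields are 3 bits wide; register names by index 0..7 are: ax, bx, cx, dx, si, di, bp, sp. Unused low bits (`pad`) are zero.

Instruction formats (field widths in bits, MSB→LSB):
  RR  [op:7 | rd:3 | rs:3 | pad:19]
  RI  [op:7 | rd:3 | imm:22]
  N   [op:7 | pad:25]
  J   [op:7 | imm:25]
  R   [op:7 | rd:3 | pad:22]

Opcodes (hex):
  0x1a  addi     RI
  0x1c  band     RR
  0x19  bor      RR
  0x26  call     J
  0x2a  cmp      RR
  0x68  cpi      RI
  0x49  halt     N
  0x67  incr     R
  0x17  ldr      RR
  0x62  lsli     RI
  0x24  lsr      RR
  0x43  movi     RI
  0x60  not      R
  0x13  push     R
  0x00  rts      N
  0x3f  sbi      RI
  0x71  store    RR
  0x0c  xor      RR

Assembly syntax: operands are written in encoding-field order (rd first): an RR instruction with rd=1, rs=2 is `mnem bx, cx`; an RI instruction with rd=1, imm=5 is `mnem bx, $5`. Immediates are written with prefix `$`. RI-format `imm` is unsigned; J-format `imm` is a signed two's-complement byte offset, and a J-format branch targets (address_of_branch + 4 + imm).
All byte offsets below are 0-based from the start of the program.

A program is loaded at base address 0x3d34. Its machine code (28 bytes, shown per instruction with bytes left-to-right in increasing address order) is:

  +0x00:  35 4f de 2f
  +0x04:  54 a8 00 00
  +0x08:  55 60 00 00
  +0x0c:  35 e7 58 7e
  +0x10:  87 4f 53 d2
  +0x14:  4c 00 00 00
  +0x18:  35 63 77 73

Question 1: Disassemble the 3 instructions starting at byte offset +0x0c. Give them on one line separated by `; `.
[0c] 35 e7 58 7e → 0x35e7587e
  opcode bits[31:25]=0x1a: addi/RI
  rd: (w>>22)&0x7=0x7 → sp
  imm: (w>>0)&0x3fffff=0x27587e → $2578558
[10] 87 4f 53 d2 → 0x874f53d2
  opcode bits[31:25]=0x43: movi/RI
  rd: (w>>22)&0x7=0x5 → di
  imm: (w>>0)&0x3fffff=0xf53d2 → $1004498
[14] 4c 00 00 00 → 0x4c000000
  opcode bits[31:25]=0x26: call/J
  imm: (w>>0)&0x1ffffff=0x0 → $0

addi sp, $2578558; movi di, $1004498; call $0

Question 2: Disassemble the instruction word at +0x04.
+0x04: 54 a8 00 00 ⇒ word 0x54a80000 (big)
  op=0x54a80000>>25=0x2a ⇒ cmp (RR)
  rd@[24:22]=0x2 ⇒ cx
  rs@[21:19]=0x5 ⇒ di

cmp cx, di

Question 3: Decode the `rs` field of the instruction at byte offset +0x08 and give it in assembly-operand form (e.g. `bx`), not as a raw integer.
off 0x08: read 55 60 00 00 as big → 0x55600000
  op=0x55600000>>25=0x2a ⇒ cmp (RR)
  [24:22] rd=5 = di
  [21:19] rs=4 = si

si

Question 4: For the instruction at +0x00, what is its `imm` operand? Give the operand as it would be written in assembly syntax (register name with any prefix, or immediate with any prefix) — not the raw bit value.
@+00  big-endian(35 4f de 2f) = 0x354fde2f
  top 7b → 0x1a → addi [RI]
  rd@[24:22]=0x5 ⇒ di
  imm@[21:0]=0xfde2f ⇒ $1039919

$1039919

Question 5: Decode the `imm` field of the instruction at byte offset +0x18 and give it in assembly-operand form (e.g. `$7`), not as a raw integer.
$2324339

[18] 35 63 77 73 → 0x35637773
  opcode bits[31:25]=0x1a: addi/RI
  [24:22] rd=5 = di
  [21:0] imm=2324339 = $2324339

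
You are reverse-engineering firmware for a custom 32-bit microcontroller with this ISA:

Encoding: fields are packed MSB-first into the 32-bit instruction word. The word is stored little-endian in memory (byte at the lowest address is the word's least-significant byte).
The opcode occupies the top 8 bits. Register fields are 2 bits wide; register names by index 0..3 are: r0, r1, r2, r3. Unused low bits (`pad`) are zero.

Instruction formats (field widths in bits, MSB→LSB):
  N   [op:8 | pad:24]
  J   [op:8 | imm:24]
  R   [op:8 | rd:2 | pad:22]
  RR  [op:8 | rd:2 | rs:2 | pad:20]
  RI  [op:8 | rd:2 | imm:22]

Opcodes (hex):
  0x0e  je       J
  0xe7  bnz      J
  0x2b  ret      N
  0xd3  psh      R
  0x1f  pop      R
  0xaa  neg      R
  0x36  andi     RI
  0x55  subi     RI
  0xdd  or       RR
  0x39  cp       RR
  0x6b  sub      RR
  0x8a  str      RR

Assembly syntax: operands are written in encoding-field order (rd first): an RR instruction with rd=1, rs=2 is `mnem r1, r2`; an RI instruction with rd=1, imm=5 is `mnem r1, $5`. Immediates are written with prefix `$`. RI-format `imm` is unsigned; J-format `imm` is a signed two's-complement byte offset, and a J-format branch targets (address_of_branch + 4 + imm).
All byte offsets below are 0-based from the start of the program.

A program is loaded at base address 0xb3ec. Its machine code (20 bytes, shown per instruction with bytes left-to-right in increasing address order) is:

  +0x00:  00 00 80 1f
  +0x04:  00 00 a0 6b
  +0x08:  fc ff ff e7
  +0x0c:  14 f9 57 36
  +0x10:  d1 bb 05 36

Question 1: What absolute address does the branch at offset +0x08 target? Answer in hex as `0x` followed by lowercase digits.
0xb3f4

+0x08: fc ff ff e7 ⇒ word 0xe7fffffc (little)
  top 8b → 0xe7 → bnz [J]
  [23:0] imm=16777212 (s24→-4) = $-4
  target = base 0xb3ec + off 0x08 + 4 + imm -4 = 0xb3f4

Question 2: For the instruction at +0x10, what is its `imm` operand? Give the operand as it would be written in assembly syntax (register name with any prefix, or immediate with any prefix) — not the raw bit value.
$375761

[10] d1 bb 05 36 → 0x3605bbd1
  opcode bits[31:24]=0x36: andi/RI
  rd@[23:22]=0x0 ⇒ r0
  imm@[21:0]=0x5bbd1 ⇒ $375761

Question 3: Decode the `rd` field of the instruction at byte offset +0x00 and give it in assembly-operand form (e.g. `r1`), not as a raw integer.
off 0x00: read 00 00 80 1f as little → 0x1f800000
  opcode bits[31:24]=0x1f: pop/R
  rd@[23:22]=0x2 ⇒ r2

r2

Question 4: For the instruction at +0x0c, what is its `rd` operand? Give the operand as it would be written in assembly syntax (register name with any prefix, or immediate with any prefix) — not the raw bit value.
[0c] 14 f9 57 36 → 0x3657f914
  opcode bits[31:24]=0x36: andi/RI
  [23:22] rd=1 = r1
  [21:0] imm=1571092 = $1571092

r1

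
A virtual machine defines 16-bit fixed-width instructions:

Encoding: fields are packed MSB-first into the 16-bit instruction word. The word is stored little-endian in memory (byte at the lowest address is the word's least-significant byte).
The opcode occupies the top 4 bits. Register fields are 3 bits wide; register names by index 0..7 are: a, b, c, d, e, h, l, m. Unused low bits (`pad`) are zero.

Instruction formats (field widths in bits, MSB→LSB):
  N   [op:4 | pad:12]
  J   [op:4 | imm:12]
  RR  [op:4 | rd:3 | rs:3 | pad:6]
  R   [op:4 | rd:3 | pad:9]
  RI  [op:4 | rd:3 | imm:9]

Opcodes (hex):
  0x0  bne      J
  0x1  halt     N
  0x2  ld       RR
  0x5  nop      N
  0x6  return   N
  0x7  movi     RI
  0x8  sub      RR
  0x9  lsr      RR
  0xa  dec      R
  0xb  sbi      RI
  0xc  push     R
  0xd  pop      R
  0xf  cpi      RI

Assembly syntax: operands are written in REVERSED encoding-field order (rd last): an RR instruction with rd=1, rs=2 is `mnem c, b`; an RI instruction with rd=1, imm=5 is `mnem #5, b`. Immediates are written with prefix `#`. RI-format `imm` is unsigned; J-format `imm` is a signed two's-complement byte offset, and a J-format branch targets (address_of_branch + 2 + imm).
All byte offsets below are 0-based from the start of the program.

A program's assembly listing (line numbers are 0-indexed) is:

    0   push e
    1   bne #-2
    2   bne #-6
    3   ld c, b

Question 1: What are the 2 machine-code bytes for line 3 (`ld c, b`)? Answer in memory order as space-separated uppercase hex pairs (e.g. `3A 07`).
80 22

line 3 (ld): pack op=0x2:4|rd=1:3|rs=2:3|pad=0:6 = 0x2280; little→ 80 22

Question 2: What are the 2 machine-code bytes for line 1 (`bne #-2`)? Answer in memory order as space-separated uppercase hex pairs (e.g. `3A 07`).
line 1 (bne): pack op=0x0:4|imm=-2:12 = 0x0ffe; little→ fe 0f

FE 0F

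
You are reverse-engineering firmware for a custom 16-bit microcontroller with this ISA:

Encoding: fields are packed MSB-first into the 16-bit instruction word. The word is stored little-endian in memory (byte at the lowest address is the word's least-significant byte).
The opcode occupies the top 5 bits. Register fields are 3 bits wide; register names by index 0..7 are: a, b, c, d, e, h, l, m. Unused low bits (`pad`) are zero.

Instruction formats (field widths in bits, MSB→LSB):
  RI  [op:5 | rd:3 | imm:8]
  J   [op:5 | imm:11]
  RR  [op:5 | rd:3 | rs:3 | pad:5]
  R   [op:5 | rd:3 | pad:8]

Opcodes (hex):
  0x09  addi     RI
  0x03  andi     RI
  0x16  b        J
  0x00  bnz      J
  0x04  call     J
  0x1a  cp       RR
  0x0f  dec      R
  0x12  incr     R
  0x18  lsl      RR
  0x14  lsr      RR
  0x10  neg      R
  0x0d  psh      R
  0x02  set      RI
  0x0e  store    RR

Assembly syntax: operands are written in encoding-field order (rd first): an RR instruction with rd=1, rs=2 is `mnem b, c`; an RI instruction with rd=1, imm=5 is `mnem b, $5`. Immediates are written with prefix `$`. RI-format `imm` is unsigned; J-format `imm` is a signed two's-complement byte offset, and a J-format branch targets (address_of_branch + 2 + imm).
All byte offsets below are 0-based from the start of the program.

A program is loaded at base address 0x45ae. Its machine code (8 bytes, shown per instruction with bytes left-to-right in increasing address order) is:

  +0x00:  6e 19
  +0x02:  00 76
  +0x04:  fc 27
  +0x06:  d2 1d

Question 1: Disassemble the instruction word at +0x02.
off 0x02: read 00 76 as little → 0x7600
  opcode bits[15:11]=0xe: store/RR
  rd: (w>>8)&0x7=0x6 → l
  rs: (w>>5)&0x7=0x0 → a

store l, a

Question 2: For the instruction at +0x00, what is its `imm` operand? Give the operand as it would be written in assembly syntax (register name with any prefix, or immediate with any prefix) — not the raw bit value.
off 0x00: read 6e 19 as little → 0x196e
  op=0x196e>>11=0x3 ⇒ andi (RI)
  rd@[10:8]=0x1 ⇒ b
  imm@[7:0]=0x6e ⇒ $110

$110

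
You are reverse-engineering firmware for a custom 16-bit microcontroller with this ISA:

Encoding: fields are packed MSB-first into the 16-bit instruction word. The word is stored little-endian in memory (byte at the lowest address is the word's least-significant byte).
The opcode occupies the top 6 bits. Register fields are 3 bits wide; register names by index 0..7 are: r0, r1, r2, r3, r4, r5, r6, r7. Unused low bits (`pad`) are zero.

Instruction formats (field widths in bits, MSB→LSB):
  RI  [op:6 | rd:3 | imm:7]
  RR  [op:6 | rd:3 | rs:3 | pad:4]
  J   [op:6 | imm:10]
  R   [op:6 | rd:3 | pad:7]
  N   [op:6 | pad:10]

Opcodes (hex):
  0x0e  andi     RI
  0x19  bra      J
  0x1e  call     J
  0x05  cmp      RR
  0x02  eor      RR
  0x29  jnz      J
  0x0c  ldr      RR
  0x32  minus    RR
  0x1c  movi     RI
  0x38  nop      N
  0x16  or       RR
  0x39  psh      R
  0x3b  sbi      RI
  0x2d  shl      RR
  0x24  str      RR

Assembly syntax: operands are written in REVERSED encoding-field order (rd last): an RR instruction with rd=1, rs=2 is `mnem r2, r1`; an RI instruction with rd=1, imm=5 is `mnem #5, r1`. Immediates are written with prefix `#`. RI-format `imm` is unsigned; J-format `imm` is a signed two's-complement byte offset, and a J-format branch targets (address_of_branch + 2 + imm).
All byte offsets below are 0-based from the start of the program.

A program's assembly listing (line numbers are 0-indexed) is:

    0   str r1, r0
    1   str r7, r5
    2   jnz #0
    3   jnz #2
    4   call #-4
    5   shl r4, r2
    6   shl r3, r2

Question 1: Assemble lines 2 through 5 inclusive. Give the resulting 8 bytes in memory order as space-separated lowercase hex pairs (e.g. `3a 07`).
00 a4 02 a4 fc 7b 40 b5

2. jnz fields op=0x29:6|imm=0:10 → word a400h → 00 a4
3. jnz fields op=0x29:6|imm=2:10 → word a402h → 02 a4
4. call fields op=0x1e:6|imm=-4:10 → word 7bfch → fc 7b
5. shl fields op=0x2d:6|rd=2:3|rs=4:3|pad=0:4 → word b540h → 40 b5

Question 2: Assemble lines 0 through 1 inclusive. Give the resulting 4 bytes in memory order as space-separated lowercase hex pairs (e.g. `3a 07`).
10 90 f0 92

0. str fields op=0x24:6|rd=0:3|rs=1:3|pad=0:4 → word 9010h → 10 90
1. str fields op=0x24:6|rd=5:3|rs=7:3|pad=0:4 → word 92f0h → f0 92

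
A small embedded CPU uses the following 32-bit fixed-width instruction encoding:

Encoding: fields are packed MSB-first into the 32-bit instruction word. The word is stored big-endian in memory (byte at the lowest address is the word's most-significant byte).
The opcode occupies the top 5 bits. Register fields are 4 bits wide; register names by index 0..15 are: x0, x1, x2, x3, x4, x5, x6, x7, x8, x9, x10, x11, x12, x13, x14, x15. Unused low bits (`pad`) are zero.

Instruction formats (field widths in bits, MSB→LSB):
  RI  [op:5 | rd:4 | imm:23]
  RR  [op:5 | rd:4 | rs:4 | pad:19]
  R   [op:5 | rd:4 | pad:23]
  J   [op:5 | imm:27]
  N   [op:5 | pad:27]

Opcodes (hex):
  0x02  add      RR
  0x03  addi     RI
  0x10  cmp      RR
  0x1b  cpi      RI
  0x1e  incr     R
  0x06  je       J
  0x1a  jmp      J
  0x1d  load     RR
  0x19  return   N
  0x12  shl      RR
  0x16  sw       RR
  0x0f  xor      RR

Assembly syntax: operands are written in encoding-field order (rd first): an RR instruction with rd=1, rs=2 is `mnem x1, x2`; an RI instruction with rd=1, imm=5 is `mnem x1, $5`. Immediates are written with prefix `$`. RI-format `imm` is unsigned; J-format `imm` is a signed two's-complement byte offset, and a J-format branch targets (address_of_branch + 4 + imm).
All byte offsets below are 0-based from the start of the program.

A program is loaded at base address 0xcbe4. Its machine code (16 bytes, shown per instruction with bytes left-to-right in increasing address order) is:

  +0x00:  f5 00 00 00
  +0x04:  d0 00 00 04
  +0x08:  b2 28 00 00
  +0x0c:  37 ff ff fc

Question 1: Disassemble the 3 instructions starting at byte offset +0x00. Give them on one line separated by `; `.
incr x10; jmp $4; sw x4, x5

off 0x00: read f5 00 00 00 as big → 0xf5000000
  top 5b → 0x1e → incr [R]
  rd: (w>>23)&0xf=0xa → x10
off 0x04: read d0 00 00 04 as big → 0xd0000004
  top 5b → 0x1a → jmp [J]
  imm: (w>>0)&0x7ffffff=0x4 → $4
off 0x08: read b2 28 00 00 as big → 0xb2280000
  top 5b → 0x16 → sw [RR]
  rd: (w>>23)&0xf=0x4 → x4
  rs: (w>>19)&0xf=0x5 → x5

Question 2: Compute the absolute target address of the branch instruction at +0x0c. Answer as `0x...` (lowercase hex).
0xcbf0

+0x0c: 37 ff ff fc ⇒ word 0x37fffffc (big)
  opcode bits[31:27]=0x6: je/J
  imm@[26:0]=0x7fffffc (s27→-4) ⇒ $-4
  target = base 0xcbe4 + off 0x0c + 4 + imm -4 = 0xcbf0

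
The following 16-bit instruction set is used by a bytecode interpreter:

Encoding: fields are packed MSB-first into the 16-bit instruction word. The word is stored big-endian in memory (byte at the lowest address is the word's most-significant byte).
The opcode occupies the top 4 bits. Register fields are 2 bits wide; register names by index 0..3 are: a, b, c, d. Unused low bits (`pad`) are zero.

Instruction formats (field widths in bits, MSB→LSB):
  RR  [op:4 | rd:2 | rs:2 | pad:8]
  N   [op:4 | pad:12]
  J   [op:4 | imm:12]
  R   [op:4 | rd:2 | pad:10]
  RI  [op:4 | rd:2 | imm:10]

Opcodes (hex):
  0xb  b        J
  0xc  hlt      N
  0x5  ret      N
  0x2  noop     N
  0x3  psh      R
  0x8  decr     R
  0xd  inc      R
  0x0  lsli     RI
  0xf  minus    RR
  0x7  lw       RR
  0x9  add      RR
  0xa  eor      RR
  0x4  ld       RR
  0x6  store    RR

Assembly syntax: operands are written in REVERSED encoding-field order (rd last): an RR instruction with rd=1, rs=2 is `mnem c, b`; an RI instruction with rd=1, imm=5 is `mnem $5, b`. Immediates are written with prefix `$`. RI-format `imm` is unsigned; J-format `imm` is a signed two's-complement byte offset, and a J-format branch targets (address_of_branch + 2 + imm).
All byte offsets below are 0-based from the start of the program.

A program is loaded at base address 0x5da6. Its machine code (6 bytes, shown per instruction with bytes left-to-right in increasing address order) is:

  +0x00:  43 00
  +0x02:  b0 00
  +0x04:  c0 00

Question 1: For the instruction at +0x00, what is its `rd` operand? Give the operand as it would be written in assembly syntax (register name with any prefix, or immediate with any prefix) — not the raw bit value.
+0x00: 43 00 ⇒ word 0x4300 (big)
  top 4b → 0x4 → ld [RR]
  [11:10] rd=0 = a
  [9:8] rs=3 = d

a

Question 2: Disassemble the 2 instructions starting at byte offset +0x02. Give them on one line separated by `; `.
@+02  big-endian(b0 00) = 0xb000
  op=0xb000>>12=0xb ⇒ b (J)
  imm: (w>>0)&0xfff=0x0 → $0
@+04  big-endian(c0 00) = 0xc000
  op=0xc000>>12=0xc ⇒ hlt (N)

b $0; hlt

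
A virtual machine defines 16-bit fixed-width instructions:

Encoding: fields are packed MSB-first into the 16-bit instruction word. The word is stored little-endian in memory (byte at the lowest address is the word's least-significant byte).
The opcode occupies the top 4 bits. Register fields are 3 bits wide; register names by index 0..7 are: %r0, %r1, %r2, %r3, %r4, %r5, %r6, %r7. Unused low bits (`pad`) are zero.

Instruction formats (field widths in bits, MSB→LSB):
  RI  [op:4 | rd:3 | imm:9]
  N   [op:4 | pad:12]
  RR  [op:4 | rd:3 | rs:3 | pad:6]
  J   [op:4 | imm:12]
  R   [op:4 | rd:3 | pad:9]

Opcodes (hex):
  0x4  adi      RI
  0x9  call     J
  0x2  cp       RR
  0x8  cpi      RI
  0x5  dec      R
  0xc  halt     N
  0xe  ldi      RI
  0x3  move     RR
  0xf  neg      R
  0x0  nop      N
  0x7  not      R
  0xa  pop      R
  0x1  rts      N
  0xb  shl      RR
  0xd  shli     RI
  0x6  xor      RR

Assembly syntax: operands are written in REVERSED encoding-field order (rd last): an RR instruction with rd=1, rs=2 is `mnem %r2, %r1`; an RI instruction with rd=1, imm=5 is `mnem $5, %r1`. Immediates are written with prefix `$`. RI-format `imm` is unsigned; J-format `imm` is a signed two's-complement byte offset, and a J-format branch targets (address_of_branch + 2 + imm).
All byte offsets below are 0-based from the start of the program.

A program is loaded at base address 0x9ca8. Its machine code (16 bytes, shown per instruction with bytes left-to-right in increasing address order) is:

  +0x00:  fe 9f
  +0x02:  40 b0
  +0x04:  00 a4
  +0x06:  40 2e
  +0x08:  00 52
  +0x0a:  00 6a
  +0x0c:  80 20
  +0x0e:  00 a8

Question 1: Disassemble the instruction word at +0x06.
[06] 40 2e → 0x2e40
  opcode bits[15:12]=0x2: cp/RR
  rd: (w>>9)&0x7=0x7 → %r7
  rs: (w>>6)&0x7=0x1 → %r1

cp %r1, %r7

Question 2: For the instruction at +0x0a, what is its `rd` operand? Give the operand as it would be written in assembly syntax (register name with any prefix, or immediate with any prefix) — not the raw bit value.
%r5

@+0a  little-endian(00 6a) = 0x6a00
  top 4b → 0x6 → xor [RR]
  [11:9] rd=5 = %r5
  [8:6] rs=0 = %r0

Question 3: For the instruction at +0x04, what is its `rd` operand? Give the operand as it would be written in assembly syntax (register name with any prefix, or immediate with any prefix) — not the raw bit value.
+0x04: 00 a4 ⇒ word 0xa400 (little)
  top 4b → 0xa → pop [R]
  rd: (w>>9)&0x7=0x2 → %r2

%r2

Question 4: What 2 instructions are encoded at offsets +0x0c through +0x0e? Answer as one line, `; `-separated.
cp %r2, %r0; pop %r4

off 0x0c: read 80 20 as little → 0x2080
  opcode bits[15:12]=0x2: cp/RR
  [11:9] rd=0 = %r0
  [8:6] rs=2 = %r2
off 0x0e: read 00 a8 as little → 0xa800
  opcode bits[15:12]=0xa: pop/R
  [11:9] rd=4 = %r4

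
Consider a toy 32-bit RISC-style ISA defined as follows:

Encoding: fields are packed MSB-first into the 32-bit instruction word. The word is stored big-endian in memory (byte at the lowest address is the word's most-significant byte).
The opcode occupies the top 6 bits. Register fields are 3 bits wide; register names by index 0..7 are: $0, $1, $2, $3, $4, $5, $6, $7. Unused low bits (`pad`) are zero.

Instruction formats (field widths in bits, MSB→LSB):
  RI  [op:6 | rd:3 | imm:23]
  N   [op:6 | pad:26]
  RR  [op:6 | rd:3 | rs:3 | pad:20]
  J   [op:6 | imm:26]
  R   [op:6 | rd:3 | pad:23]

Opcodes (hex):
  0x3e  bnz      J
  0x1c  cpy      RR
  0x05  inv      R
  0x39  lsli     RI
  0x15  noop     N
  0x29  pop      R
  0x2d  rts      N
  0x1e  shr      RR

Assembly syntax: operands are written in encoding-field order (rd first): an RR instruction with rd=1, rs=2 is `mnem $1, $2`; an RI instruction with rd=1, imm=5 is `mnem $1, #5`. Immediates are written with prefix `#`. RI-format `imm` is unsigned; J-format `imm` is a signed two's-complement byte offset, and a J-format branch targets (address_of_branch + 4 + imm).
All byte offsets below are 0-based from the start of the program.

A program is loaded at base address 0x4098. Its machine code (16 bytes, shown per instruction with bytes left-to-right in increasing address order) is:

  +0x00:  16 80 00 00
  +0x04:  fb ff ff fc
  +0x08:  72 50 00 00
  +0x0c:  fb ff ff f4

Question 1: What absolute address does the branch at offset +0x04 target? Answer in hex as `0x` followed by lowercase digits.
[04] fb ff ff fc → 0xfbfffffc
  opcode bits[31:26]=0x3e: bnz/J
  [25:0] imm=67108860 (s26→-4) = #-4
  target = base 0x4098 + off 0x04 + 4 + imm -4 = 0x409c

0x409c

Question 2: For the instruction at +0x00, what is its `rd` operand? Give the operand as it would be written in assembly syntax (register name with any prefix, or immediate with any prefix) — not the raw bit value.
[00] 16 80 00 00 → 0x16800000
  top 6b → 0x5 → inv [R]
  rd@[25:23]=0x5 ⇒ $5

$5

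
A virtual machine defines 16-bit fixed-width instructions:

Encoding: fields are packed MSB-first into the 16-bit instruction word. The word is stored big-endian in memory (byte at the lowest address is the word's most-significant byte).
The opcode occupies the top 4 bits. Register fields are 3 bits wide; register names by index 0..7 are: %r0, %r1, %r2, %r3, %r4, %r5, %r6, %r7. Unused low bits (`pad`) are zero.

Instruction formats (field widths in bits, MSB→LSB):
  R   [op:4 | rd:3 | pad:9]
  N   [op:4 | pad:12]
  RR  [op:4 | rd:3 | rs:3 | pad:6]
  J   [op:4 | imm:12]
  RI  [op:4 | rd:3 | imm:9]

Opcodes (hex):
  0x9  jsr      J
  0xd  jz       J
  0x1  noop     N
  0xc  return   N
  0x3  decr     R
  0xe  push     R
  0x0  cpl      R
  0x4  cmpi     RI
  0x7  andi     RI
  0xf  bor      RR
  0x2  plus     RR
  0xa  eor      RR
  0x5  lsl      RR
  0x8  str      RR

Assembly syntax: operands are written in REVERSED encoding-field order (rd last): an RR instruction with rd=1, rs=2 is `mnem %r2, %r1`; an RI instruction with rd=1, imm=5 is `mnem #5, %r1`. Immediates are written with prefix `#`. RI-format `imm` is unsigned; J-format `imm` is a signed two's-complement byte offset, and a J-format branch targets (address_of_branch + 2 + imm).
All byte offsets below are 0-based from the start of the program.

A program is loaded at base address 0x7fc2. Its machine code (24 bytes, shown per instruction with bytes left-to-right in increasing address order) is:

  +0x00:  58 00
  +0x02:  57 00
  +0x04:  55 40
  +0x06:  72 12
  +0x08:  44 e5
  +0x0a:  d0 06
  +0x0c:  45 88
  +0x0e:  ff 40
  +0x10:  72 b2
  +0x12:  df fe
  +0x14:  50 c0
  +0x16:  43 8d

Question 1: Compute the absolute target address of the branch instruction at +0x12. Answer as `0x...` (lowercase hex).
0x7fd4

+0x12: df fe ⇒ word 0xdffe (big)
  op=0xdffe>>12=0xd ⇒ jz (J)
  [11:0] imm=4094 (s12→-2) = #-2
  target = base 0x7fc2 + off 0x12 + 2 + imm -2 = 0x7fd4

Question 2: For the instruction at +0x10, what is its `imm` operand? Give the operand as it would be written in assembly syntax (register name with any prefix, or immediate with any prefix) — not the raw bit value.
@+10  big-endian(72 b2) = 0x72b2
  opcode bits[15:12]=0x7: andi/RI
  rd: (w>>9)&0x7=0x1 → %r1
  imm: (w>>0)&0x1ff=0xb2 → #178

#178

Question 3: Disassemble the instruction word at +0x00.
lsl %r0, %r4

@+00  big-endian(58 00) = 0x5800
  op=0x5800>>12=0x5 ⇒ lsl (RR)
  rd: (w>>9)&0x7=0x4 → %r4
  rs: (w>>6)&0x7=0x0 → %r0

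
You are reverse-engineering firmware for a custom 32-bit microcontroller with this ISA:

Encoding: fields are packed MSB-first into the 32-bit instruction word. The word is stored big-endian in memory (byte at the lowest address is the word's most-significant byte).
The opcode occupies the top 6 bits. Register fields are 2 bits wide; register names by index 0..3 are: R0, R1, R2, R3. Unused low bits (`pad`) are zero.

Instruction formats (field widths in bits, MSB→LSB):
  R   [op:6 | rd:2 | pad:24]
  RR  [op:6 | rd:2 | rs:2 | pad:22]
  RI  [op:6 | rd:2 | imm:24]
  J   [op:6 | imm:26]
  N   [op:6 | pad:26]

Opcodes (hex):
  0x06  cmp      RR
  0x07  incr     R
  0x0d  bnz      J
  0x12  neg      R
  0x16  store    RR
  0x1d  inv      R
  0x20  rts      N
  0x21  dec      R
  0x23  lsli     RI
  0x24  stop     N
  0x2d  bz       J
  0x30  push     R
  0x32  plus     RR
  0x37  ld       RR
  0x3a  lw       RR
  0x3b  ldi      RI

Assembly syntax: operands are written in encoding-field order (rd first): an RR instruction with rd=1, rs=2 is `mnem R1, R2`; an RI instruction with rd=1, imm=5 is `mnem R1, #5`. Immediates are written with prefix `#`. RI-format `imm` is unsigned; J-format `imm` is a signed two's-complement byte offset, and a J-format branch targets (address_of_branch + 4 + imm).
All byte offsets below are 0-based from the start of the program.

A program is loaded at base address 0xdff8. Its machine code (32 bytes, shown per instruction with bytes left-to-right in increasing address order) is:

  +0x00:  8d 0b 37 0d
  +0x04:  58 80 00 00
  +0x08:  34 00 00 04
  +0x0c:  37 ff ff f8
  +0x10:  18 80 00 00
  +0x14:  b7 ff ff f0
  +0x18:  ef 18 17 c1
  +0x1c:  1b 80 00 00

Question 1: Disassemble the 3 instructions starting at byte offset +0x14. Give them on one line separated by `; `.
[14] b7 ff ff f0 → 0xb7fffff0
  top 6b → 0x2d → bz [J]
  imm: (w>>0)&0x3ffffff=0x3fffff0 (s26→-16) → #-16
[18] ef 18 17 c1 → 0xef1817c1
  top 6b → 0x3b → ldi [RI]
  rd: (w>>24)&0x3=0x3 → R3
  imm: (w>>0)&0xffffff=0x1817c1 → #1578945
[1c] 1b 80 00 00 → 0x1b800000
  top 6b → 0x6 → cmp [RR]
  rd: (w>>24)&0x3=0x3 → R3
  rs: (w>>22)&0x3=0x2 → R2

bz #-16; ldi R3, #1578945; cmp R3, R2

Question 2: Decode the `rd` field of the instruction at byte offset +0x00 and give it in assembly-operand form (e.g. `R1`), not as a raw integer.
+0x00: 8d 0b 37 0d ⇒ word 0x8d0b370d (big)
  top 6b → 0x23 → lsli [RI]
  rd: (w>>24)&0x3=0x1 → R1
  imm: (w>>0)&0xffffff=0xb370d → #734989

R1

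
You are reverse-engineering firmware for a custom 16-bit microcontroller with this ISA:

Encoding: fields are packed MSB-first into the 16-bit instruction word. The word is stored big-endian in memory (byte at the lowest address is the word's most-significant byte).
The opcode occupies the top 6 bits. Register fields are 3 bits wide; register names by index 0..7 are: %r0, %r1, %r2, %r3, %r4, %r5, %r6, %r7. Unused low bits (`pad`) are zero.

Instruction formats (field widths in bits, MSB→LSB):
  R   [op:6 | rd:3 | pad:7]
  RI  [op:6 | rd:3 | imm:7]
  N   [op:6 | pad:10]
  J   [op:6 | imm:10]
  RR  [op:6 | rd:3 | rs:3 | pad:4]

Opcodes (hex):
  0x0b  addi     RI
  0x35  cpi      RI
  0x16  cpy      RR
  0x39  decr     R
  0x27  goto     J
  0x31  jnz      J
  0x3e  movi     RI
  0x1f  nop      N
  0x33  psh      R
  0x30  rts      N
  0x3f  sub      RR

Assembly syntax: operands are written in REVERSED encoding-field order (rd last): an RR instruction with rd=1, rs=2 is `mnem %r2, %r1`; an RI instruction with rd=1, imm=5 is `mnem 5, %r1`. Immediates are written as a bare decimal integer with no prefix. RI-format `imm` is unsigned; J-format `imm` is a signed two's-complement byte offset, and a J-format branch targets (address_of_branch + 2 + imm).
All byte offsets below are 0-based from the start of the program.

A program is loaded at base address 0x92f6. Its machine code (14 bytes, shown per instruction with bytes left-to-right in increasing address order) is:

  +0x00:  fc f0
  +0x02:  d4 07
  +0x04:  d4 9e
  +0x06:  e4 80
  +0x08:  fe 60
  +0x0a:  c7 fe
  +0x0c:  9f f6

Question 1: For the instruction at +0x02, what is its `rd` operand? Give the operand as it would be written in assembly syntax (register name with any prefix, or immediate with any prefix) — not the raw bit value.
+0x02: d4 07 ⇒ word 0xd407 (big)
  opcode bits[15:10]=0x35: cpi/RI
  [9:7] rd=0 = %r0
  [6:0] imm=7 = 7

%r0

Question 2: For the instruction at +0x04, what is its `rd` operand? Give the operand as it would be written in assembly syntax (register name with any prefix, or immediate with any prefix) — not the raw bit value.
%r1

+0x04: d4 9e ⇒ word 0xd49e (big)
  opcode bits[15:10]=0x35: cpi/RI
  [9:7] rd=1 = %r1
  [6:0] imm=30 = 30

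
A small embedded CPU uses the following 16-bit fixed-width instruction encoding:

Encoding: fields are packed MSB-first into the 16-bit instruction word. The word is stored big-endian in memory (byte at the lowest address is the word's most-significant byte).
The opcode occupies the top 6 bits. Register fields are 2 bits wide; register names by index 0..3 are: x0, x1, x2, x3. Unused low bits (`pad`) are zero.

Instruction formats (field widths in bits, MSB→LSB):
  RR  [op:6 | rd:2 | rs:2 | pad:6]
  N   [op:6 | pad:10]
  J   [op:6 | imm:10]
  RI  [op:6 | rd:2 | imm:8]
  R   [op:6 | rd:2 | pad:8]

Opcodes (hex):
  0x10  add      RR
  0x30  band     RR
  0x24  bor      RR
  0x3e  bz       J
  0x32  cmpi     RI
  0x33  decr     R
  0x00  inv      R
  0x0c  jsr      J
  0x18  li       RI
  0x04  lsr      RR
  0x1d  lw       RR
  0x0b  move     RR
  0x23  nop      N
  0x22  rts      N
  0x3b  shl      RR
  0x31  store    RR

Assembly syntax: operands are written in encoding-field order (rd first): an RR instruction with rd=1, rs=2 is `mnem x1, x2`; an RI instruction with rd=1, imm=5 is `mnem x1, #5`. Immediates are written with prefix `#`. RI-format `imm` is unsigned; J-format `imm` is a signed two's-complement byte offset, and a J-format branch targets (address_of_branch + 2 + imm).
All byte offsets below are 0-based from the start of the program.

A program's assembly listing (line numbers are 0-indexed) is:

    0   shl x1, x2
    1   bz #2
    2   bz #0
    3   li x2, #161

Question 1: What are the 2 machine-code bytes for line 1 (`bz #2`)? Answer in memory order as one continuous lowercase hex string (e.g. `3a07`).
L1: bz op=0x3e:6|imm=2:10 ⇒ 0xf802 ⇒ big f8 02

f802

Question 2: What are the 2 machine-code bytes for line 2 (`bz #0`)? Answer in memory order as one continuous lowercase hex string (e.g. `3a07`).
f800

line 2 (bz): pack op=0x3e:6|imm=0:10 = 0xf800; big→ f8 00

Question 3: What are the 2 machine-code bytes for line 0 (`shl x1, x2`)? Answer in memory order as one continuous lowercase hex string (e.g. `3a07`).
0. shl fields op=0x3b:6|rd=1:2|rs=2:2|pad=0:6 → word ed80h → ed 80

ed80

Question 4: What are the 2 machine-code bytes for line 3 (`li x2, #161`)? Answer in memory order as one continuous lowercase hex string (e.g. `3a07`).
62a1

line 3 (li): pack op=0x18:6|rd=2:2|imm=161:8 = 0x62a1; big→ 62 a1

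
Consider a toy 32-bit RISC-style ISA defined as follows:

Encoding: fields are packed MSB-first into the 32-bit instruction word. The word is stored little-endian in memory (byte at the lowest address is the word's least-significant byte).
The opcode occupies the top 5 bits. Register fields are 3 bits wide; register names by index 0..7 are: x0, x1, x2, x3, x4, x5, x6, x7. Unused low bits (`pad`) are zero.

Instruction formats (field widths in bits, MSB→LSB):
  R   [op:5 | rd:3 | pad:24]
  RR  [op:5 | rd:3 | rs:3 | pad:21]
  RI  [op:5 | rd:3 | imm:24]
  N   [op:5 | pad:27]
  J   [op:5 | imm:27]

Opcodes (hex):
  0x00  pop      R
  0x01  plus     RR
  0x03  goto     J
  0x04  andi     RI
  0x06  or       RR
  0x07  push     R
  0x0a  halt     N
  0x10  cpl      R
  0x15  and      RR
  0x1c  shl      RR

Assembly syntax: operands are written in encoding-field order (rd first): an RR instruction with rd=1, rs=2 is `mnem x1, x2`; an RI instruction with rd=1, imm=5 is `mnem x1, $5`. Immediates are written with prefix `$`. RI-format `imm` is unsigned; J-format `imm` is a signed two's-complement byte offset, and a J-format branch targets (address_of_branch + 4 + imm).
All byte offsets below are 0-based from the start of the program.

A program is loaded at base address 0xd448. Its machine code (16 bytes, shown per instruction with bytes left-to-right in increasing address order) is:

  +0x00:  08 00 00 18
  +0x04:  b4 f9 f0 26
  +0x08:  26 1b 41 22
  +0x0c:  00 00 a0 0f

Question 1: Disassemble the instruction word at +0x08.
andi x2, $4266790

[08] 26 1b 41 22 → 0x22411b26
  opcode bits[31:27]=0x4: andi/RI
  [26:24] rd=2 = x2
  [23:0] imm=4266790 = $4266790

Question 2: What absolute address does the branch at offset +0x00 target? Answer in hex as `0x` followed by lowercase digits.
0xd454

off 0x00: read 08 00 00 18 as little → 0x18000008
  op=0x18000008>>27=0x3 ⇒ goto (J)
  imm: (w>>0)&0x7ffffff=0x8 → $8
  target = base 0xd448 + off 0x00 + 4 + imm 8 = 0xd454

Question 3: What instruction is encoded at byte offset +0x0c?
+0x0c: 00 00 a0 0f ⇒ word 0x0fa00000 (little)
  op=0x0fa00000>>27=0x1 ⇒ plus (RR)
  [26:24] rd=7 = x7
  [23:21] rs=5 = x5

plus x7, x5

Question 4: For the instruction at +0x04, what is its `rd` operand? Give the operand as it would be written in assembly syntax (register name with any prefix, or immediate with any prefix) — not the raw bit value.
+0x04: b4 f9 f0 26 ⇒ word 0x26f0f9b4 (little)
  op=0x26f0f9b4>>27=0x4 ⇒ andi (RI)
  rd: (w>>24)&0x7=0x6 → x6
  imm: (w>>0)&0xffffff=0xf0f9b4 → $15792564

x6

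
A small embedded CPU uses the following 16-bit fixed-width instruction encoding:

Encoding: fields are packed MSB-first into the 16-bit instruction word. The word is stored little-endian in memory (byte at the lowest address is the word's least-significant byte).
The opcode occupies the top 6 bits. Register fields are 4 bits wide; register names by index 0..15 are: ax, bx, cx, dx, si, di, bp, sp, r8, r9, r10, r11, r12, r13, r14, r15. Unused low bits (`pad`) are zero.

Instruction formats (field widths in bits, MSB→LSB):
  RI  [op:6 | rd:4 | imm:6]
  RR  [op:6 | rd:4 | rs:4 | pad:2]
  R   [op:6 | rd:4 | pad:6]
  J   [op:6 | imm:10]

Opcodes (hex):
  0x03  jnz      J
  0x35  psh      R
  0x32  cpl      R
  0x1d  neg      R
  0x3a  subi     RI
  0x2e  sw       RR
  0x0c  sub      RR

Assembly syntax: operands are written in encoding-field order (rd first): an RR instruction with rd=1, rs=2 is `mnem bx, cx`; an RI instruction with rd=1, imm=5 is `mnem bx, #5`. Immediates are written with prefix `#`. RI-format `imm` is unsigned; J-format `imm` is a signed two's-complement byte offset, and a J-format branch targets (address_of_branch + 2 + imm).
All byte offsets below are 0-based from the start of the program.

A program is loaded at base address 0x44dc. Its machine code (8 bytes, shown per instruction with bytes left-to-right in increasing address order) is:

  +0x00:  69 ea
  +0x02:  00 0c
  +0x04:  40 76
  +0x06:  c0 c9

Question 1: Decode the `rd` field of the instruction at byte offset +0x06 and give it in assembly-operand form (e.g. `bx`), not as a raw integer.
[06] c0 c9 → 0xc9c0
  top 6b → 0x32 → cpl [R]
  [9:6] rd=7 = sp

sp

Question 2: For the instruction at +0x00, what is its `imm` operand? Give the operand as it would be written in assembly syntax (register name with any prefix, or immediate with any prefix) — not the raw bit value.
@+00  little-endian(69 ea) = 0xea69
  top 6b → 0x3a → subi [RI]
  [9:6] rd=9 = r9
  [5:0] imm=41 = #41

#41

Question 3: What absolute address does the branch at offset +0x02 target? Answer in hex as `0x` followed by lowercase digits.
+0x02: 00 0c ⇒ word 0x0c00 (little)
  top 6b → 0x3 → jnz [J]
  imm: (w>>0)&0x3ff=0x0 → #0
  target = base 0x44dc + off 0x02 + 2 + imm 0 = 0x44e0

0x44e0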